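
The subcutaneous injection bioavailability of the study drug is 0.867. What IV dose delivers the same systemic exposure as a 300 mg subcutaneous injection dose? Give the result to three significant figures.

D_iv = 260 mg

Systemic exposure from an extravascular dose = F × D_ev, so the equivalent IV dose is F × D_ev.
D_iv = F × D_ev = 0.867 × 300 = 260.1 mg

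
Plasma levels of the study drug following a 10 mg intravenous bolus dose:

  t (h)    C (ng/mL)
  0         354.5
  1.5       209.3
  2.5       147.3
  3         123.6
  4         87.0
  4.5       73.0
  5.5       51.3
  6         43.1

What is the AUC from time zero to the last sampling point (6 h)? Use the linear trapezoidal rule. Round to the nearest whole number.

AUC = 900 ng/mL·h

Trapezoidal AUC_0→6:
  [0→1.5]: (354.5+209.3)/2 × 1.5 = 422.85
  [1.5→2.5]: (209.3+147.3)/2 × 1 = 178.3
  [2.5→3]: (147.3+123.6)/2 × 0.5 = 67.725
  [3→4]: (123.6+87.0)/2 × 1 = 105.3
  [4→4.5]: (87.0+73.0)/2 × 0.5 = 40.0
  [4.5→5.5]: (73.0+51.3)/2 × 1 = 62.15
  [5.5→6]: (51.3+43.1)/2 × 0.5 = 23.6
  Sum = 899.925 ng/mL·h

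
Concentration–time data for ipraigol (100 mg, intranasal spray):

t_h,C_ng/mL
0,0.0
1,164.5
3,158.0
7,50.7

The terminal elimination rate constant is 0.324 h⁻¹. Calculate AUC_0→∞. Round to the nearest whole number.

AUC = 979 ng/mL·h

Trapezoidal AUC_0→7:
  [0→1]: (0.0+164.5)/2 × 1 = 82.25
  [1→3]: (164.5+158.0)/2 × 2 = 322.5
  [3→7]: (158.0+50.7)/2 × 4 = 417.4
  Sum = 822.15 ng/mL·h
Extrapolated tail: C_last / k_e = 50.7 / 0.324 = 156.481
AUC_0→∞ = 822.15 + 156.481 = 978.631 ng/mL·h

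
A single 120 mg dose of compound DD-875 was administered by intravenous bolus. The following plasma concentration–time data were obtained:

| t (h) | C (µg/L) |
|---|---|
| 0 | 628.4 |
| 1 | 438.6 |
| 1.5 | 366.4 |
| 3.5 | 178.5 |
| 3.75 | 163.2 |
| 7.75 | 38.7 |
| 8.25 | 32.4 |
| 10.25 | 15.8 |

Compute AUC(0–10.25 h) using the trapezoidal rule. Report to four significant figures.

Trapezoidal AUC_0→10.25:
  [0→1]: (628.4+438.6)/2 × 1 = 533.5
  [1→1.5]: (438.6+366.4)/2 × 0.5 = 201.25
  [1.5→3.5]: (366.4+178.5)/2 × 2 = 544.9
  [3.5→3.75]: (178.5+163.2)/2 × 0.25 = 42.7125
  [3.75→7.75]: (163.2+38.7)/2 × 4 = 403.8
  [7.75→8.25]: (38.7+32.4)/2 × 0.5 = 17.775
  [8.25→10.25]: (32.4+15.8)/2 × 2 = 48.2
  Sum = 1792.1375 µg/L·h

AUC = 1792 µg/L·h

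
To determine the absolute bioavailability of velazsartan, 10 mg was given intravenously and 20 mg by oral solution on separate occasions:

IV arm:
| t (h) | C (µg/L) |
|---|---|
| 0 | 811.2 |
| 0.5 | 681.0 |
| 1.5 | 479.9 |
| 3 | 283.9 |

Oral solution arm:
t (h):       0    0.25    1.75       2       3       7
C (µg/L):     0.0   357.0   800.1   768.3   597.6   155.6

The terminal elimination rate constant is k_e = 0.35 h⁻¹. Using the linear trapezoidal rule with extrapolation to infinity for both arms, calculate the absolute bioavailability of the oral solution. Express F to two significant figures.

F = 0.80

Trapezoidal AUC_0→3 (IV):
  [0→0.5]: (811.2+681.0)/2 × 0.5 = 373.05
  [0.5→1.5]: (681.0+479.9)/2 × 1 = 580.45
  [1.5→3]: (479.9+283.9)/2 × 1.5 = 572.85
  Sum = 1526.35 µg/L·h
IV tail: 283.9/0.35 = 811.143; AUC_iv,0→∞ = 1526.35 + 811.143 = 2337.493 µg/L·h
Trapezoidal AUC_0→7 (oral solution):
  [0→0.25]: (0.0+357.0)/2 × 0.25 = 44.625
  [0.25→1.75]: (357.0+800.1)/2 × 1.5 = 867.825
  [1.75→2]: (800.1+768.3)/2 × 0.25 = 196.05
  [2→3]: (768.3+597.6)/2 × 1 = 682.95
  [3→7]: (597.6+155.6)/2 × 4 = 1506.4
  Sum = 3297.85 µg/L·h
oral solution tail: 155.6/0.35 = 444.571; AUC_ev,0→∞ = 3297.85 + 444.571 = 3742.421 µg/L·h
F = (AUC_ev/D_ev)/(AUC_iv/D_iv) = (3742.421/20)/(2337.493/10) = 187.12105/233.7493 = 0.8005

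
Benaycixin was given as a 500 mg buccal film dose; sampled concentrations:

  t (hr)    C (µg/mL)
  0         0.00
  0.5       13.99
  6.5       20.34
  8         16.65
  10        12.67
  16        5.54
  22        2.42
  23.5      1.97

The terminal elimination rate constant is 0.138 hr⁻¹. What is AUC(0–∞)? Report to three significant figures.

Trapezoidal AUC_0→23.5:
  [0→0.5]: (0.00+13.99)/2 × 0.5 = 3.4975
  [0.5→6.5]: (13.99+20.34)/2 × 6 = 102.99
  [6.5→8]: (20.34+16.65)/2 × 1.5 = 27.7425
  [8→10]: (16.65+12.67)/2 × 2 = 29.32
  [10→16]: (12.67+5.54)/2 × 6 = 54.63
  [16→22]: (5.54+2.42)/2 × 6 = 23.88
  [22→23.5]: (2.42+1.97)/2 × 1.5 = 3.2925
  Sum = 245.3525 µg/mL·hr
Extrapolated tail: C_last / k_e = 1.97 / 0.138 = 14.275
AUC_0→∞ = 245.3525 + 14.275 = 259.6275 µg/mL·hr

AUC = 260 µg/mL·hr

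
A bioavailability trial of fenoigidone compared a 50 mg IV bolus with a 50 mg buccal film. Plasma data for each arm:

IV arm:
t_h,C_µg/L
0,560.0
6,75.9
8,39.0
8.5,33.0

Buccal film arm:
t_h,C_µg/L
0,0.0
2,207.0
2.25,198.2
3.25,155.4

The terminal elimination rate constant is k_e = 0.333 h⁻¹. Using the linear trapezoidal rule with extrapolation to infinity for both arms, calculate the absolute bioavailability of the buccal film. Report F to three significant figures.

Trapezoidal AUC_0→8.5 (IV):
  [0→6]: (560.0+75.9)/2 × 6 = 1907.7
  [6→8]: (75.9+39.0)/2 × 2 = 114.9
  [8→8.5]: (39.0+33.0)/2 × 0.5 = 18.0
  Sum = 2040.6 µg/L·h
IV tail: 33.0/0.333 = 99.099; AUC_iv,0→∞ = 2040.6 + 99.099 = 2139.699 µg/L·h
Trapezoidal AUC_0→3.25 (buccal film):
  [0→2]: (0.0+207.0)/2 × 2 = 207.0
  [2→2.25]: (207.0+198.2)/2 × 0.25 = 50.65
  [2.25→3.25]: (198.2+155.4)/2 × 1 = 176.8
  Sum = 434.45 µg/L·h
buccal film tail: 155.4/0.333 = 466.667; AUC_ev,0→∞ = 434.45 + 466.667 = 901.117 µg/L·h
F = (AUC_ev/D_ev)/(AUC_iv/D_iv) = (901.117/50)/(2139.699/50) = 18.02234/42.79398 = 0.4211

F = 0.421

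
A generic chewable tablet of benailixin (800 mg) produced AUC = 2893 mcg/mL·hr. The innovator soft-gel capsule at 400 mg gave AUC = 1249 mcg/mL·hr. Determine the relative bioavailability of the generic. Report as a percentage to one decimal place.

F_rel = (AUC_test/D_test) / (AUC_ref/D_ref)
      = (2893/800) / (1249/400)
      = 3.61625 / 3.1225 = 1.1581 = 115.81%

F_rel = 115.8%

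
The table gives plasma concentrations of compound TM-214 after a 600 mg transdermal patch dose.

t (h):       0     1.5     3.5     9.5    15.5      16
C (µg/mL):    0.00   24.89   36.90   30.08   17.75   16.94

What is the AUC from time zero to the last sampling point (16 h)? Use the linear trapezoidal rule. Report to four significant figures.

AUC = 433.6 µg/mL·h

Trapezoidal AUC_0→16:
  [0→1.5]: (0.00+24.89)/2 × 1.5 = 18.6675
  [1.5→3.5]: (24.89+36.90)/2 × 2 = 61.79
  [3.5→9.5]: (36.90+30.08)/2 × 6 = 200.94
  [9.5→15.5]: (30.08+17.75)/2 × 6 = 143.49
  [15.5→16]: (17.75+16.94)/2 × 0.5 = 8.6725
  Sum = 433.56 µg/mL·h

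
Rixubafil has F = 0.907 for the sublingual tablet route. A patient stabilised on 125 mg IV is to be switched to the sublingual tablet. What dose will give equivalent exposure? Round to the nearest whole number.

For equal systemic exposure: F × D_ev = D_iv
D_ev = D_iv / F = 125 / 0.907 = 137.817 mg

D_sublingual = 138 mg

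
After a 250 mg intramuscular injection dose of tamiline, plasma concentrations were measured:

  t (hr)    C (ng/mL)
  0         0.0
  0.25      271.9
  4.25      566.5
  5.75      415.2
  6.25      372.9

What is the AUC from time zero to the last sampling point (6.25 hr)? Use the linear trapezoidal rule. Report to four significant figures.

Trapezoidal AUC_0→6.25:
  [0→0.25]: (0.0+271.9)/2 × 0.25 = 33.9875
  [0.25→4.25]: (271.9+566.5)/2 × 4 = 1676.8
  [4.25→5.75]: (566.5+415.2)/2 × 1.5 = 736.275
  [5.75→6.25]: (415.2+372.9)/2 × 0.5 = 197.025
  Sum = 2644.0875 ng/mL·hr

AUC = 2644 ng/mL·hr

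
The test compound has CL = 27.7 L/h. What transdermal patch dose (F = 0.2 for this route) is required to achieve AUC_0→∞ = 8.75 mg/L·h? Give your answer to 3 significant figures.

Dose = CL × AUC_0→∞ / F
     = 27.7 × 8.75 / 0.2 = 1211.875 mg

Dose = 1210 mg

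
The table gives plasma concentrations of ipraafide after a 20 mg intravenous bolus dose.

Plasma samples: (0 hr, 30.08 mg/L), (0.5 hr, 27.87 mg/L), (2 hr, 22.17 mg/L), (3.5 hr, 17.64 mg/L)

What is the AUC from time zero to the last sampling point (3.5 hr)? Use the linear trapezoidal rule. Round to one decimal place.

Trapezoidal AUC_0→3.5:
  [0→0.5]: (30.08+27.87)/2 × 0.5 = 14.4875
  [0.5→2]: (27.87+22.17)/2 × 1.5 = 37.53
  [2→3.5]: (22.17+17.64)/2 × 1.5 = 29.8575
  Sum = 81.875 mg/L·hr

AUC = 81.9 mg/L·hr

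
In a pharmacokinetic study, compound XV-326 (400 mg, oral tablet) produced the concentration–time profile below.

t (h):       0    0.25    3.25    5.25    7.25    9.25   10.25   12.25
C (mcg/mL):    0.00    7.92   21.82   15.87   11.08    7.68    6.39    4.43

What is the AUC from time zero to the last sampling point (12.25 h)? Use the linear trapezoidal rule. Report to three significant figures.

AUC = 147 mcg/mL·h

Trapezoidal AUC_0→12.25:
  [0→0.25]: (0.00+7.92)/2 × 0.25 = 0.99
  [0.25→3.25]: (7.92+21.82)/2 × 3 = 44.61
  [3.25→5.25]: (21.82+15.87)/2 × 2 = 37.69
  [5.25→7.25]: (15.87+11.08)/2 × 2 = 26.95
  [7.25→9.25]: (11.08+7.68)/2 × 2 = 18.76
  [9.25→10.25]: (7.68+6.39)/2 × 1 = 7.035
  [10.25→12.25]: (6.39+4.43)/2 × 2 = 10.82
  Sum = 146.855 mcg/mL·h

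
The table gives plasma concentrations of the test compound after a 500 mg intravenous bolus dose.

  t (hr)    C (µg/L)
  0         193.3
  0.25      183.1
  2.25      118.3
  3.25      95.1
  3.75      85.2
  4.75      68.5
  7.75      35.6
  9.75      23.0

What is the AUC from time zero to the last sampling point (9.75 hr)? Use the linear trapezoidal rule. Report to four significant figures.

AUC = 791.8 µg/L·hr

Trapezoidal AUC_0→9.75:
  [0→0.25]: (193.3+183.1)/2 × 0.25 = 47.05
  [0.25→2.25]: (183.1+118.3)/2 × 2 = 301.4
  [2.25→3.25]: (118.3+95.1)/2 × 1 = 106.7
  [3.25→3.75]: (95.1+85.2)/2 × 0.5 = 45.075
  [3.75→4.75]: (85.2+68.5)/2 × 1 = 76.85
  [4.75→7.75]: (68.5+35.6)/2 × 3 = 156.15
  [7.75→9.75]: (35.6+23.0)/2 × 2 = 58.6
  Sum = 791.825 µg/L·hr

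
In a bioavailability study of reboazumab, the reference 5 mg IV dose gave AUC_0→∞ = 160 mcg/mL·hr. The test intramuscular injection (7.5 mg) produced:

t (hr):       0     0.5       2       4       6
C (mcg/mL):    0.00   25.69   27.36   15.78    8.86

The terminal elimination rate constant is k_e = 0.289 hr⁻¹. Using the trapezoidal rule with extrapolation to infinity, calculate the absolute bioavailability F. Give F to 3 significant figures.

F = 0.603

Trapezoidal AUC_0→6 (intramuscular injection):
  [0→0.5]: (0.00+25.69)/2 × 0.5 = 6.4225
  [0.5→2]: (25.69+27.36)/2 × 1.5 = 39.7875
  [2→4]: (27.36+15.78)/2 × 2 = 43.14
  [4→6]: (15.78+8.86)/2 × 2 = 24.64
  Sum = 113.99 mcg/mL·hr
Tail: C_last/k_e = 8.86/0.289 = 30.657
AUC_0→∞ (intramuscular injection) = 113.99 + 30.657 = 144.647 mcg/mL·hr
F = (AUC_ev/D_ev)/(AUC_iv/D_iv) = (144.647/7.5)/(160/5) = 19.2863/32 = 0.6027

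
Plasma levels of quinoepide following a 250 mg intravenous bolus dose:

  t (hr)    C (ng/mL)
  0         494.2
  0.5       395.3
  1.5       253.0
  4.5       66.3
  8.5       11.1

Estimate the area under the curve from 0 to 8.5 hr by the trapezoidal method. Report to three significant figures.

AUC = 1180 ng/mL·hr

Trapezoidal AUC_0→8.5:
  [0→0.5]: (494.2+395.3)/2 × 0.5 = 222.375
  [0.5→1.5]: (395.3+253.0)/2 × 1 = 324.15
  [1.5→4.5]: (253.0+66.3)/2 × 3 = 478.95
  [4.5→8.5]: (66.3+11.1)/2 × 4 = 154.8
  Sum = 1180.275 ng/mL·hr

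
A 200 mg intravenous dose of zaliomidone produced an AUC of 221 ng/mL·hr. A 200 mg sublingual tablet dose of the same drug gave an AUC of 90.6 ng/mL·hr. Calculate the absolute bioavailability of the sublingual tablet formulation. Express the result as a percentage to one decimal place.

F = 41.0%

F = (AUC_ev / D_ev) / (AUC_iv / D_iv)
  = (90.6/200) / (221/200)
  = 0.453 / 1.105 = 0.4100
  = 41.00%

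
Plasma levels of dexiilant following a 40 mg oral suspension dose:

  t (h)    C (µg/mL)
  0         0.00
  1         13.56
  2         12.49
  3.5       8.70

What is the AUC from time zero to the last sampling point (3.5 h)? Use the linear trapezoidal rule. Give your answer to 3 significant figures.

AUC = 35.7 µg/mL·h

Trapezoidal AUC_0→3.5:
  [0→1]: (0.00+13.56)/2 × 1 = 6.78
  [1→2]: (13.56+12.49)/2 × 1 = 13.025
  [2→3.5]: (12.49+8.70)/2 × 1.5 = 15.8925
  Sum = 35.6975 µg/mL·h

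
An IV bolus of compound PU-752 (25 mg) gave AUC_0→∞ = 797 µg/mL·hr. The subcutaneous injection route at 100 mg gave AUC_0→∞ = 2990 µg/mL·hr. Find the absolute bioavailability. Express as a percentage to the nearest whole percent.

F = 94%

F = (AUC_ev / D_ev) / (AUC_iv / D_iv)
  = (2990/100) / (797/25)
  = 29.9 / 31.88 = 0.9379
  = 93.79%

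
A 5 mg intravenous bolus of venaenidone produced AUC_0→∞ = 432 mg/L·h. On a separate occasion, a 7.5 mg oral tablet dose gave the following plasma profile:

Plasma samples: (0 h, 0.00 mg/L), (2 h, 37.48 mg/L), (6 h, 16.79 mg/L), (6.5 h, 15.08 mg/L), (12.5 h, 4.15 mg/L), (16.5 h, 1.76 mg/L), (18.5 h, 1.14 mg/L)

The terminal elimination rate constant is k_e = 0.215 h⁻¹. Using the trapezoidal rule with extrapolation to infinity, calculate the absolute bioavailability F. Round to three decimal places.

Trapezoidal AUC_0→18.5 (oral tablet):
  [0→2]: (0.00+37.48)/2 × 2 = 37.48
  [2→6]: (37.48+16.79)/2 × 4 = 108.54
  [6→6.5]: (16.79+15.08)/2 × 0.5 = 7.9675
  [6.5→12.5]: (15.08+4.15)/2 × 6 = 57.69
  [12.5→16.5]: (4.15+1.76)/2 × 4 = 11.82
  [16.5→18.5]: (1.76+1.14)/2 × 2 = 2.9
  Sum = 226.3975 mg/L·h
Tail: C_last/k_e = 1.14/0.215 = 5.302
AUC_0→∞ (oral tablet) = 226.3975 + 5.302 = 231.6995 mg/L·h
F = (AUC_ev/D_ev)/(AUC_iv/D_iv) = (231.6995/7.5)/(432/5) = 30.8933/86.4 = 0.3576

F = 0.358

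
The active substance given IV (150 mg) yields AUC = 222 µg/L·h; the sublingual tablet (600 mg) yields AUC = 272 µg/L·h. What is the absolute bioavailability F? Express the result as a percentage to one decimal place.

F = 30.6%

F = (AUC_ev / D_ev) / (AUC_iv / D_iv)
  = (272/600) / (222/150)
  = 0.453333 / 1.48 = 0.3063
  = 30.63%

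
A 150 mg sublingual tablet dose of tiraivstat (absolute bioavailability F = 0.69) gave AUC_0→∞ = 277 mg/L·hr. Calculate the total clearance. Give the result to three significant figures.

CL = F × Dose / AUC_0→∞
   = 0.69 × 150 / 277 = 0.373646 L/hr

CL = 0.374 L/hr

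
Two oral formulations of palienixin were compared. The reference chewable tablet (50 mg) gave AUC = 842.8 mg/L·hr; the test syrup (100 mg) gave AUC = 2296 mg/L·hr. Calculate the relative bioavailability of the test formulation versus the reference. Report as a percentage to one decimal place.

F_rel = 136.2%

F_rel = (AUC_test/D_test) / (AUC_ref/D_ref)
      = (2296/100) / (842.8/50)
      = 22.96 / 16.856 = 1.3621 = 136.21%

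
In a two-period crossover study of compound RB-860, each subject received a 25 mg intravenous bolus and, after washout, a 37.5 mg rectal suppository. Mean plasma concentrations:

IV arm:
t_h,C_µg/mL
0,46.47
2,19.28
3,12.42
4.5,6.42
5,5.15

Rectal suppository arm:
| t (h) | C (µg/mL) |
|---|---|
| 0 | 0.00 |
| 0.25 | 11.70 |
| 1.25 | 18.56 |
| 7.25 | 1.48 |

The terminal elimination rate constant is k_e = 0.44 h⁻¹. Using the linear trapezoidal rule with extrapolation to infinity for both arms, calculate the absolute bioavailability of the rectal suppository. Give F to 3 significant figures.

Trapezoidal AUC_0→5 (IV):
  [0→2]: (46.47+19.28)/2 × 2 = 65.75
  [2→3]: (19.28+12.42)/2 × 1 = 15.85
  [3→4.5]: (12.42+6.42)/2 × 1.5 = 14.13
  [4.5→5]: (6.42+5.15)/2 × 0.5 = 2.8925
  Sum = 98.6225 µg/mL·h
IV tail: 5.15/0.44 = 11.705; AUC_iv,0→∞ = 98.6225 + 11.705 = 110.3275 µg/mL·h
Trapezoidal AUC_0→7.25 (rectal suppository):
  [0→0.25]: (0.00+11.70)/2 × 0.25 = 1.4625
  [0.25→1.25]: (11.70+18.56)/2 × 1 = 15.13
  [1.25→7.25]: (18.56+1.48)/2 × 6 = 60.12
  Sum = 76.7125 µg/mL·h
rectal suppository tail: 1.48/0.44 = 3.364; AUC_ev,0→∞ = 76.7125 + 3.364 = 80.0765 µg/mL·h
F = (AUC_ev/D_ev)/(AUC_iv/D_iv) = (80.0765/37.5)/(110.3275/25) = 2.13537/4.4131 = 0.4839

F = 0.484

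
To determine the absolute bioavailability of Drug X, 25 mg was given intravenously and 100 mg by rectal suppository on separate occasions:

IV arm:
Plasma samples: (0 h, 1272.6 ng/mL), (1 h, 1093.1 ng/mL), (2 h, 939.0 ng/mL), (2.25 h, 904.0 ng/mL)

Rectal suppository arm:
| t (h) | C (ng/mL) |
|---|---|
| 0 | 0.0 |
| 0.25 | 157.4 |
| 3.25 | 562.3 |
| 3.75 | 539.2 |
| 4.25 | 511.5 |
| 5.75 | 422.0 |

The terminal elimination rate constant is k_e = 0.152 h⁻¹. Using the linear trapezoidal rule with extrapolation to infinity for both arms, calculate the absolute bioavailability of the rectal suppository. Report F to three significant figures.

Trapezoidal AUC_0→2.25 (IV):
  [0→1]: (1272.6+1093.1)/2 × 1 = 1182.85
  [1→2]: (1093.1+939.0)/2 × 1 = 1016.05
  [2→2.25]: (939.0+904.0)/2 × 0.25 = 230.375
  Sum = 2429.275 ng/mL·h
IV tail: 904.0/0.152 = 5947.368; AUC_iv,0→∞ = 2429.275 + 5947.368 = 8376.643 ng/mL·h
Trapezoidal AUC_0→5.75 (rectal suppository):
  [0→0.25]: (0.0+157.4)/2 × 0.25 = 19.675
  [0.25→3.25]: (157.4+562.3)/2 × 3 = 1079.55
  [3.25→3.75]: (562.3+539.2)/2 × 0.5 = 275.375
  [3.75→4.25]: (539.2+511.5)/2 × 0.5 = 262.675
  [4.25→5.75]: (511.5+422.0)/2 × 1.5 = 700.125
  Sum = 2337.4 ng/mL·h
rectal suppository tail: 422.0/0.152 = 2776.316; AUC_ev,0→∞ = 2337.4 + 2776.316 = 5113.716 ng/mL·h
F = (AUC_ev/D_ev)/(AUC_iv/D_iv) = (5113.716/100)/(8376.643/25) = 51.13716/335.06572 = 0.1526

F = 0.153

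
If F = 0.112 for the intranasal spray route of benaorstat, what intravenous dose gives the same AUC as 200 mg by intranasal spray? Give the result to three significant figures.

Systemic exposure from an extravascular dose = F × D_ev, so the equivalent IV dose is F × D_ev.
D_iv = F × D_ev = 0.112 × 200 = 22.4 mg

D_iv = 22.4 mg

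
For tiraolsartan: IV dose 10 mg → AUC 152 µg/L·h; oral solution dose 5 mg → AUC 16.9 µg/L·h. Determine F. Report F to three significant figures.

F = (AUC_ev / D_ev) / (AUC_iv / D_iv)
  = (16.9/5) / (152/10)
  = 3.38 / 15.2 = 0.2224

F = 0.222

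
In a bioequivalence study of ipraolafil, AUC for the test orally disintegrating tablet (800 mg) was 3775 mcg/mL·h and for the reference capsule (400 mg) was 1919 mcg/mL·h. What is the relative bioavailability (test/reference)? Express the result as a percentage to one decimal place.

F_rel = (AUC_test/D_test) / (AUC_ref/D_ref)
      = (3775/800) / (1919/400)
      = 4.71875 / 4.7975 = 0.9836 = 98.36%

F_rel = 98.4%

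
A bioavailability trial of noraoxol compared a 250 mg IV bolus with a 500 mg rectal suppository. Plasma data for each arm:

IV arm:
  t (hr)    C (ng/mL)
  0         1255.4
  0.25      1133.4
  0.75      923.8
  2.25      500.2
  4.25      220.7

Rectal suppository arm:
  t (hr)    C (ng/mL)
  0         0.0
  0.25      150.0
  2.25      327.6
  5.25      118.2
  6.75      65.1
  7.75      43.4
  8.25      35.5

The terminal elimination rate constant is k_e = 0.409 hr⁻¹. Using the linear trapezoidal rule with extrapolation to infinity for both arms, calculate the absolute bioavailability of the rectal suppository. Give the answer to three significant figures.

F = 0.233

Trapezoidal AUC_0→4.25 (IV):
  [0→0.25]: (1255.4+1133.4)/2 × 0.25 = 298.6
  [0.25→0.75]: (1133.4+923.8)/2 × 0.5 = 514.3
  [0.75→2.25]: (923.8+500.2)/2 × 1.5 = 1068.0
  [2.25→4.25]: (500.2+220.7)/2 × 2 = 720.9
  Sum = 2601.8 ng/mL·hr
IV tail: 220.7/0.409 = 539.609; AUC_iv,0→∞ = 2601.8 + 539.609 = 3141.409 ng/mL·hr
Trapezoidal AUC_0→8.25 (rectal suppository):
  [0→0.25]: (0.0+150.0)/2 × 0.25 = 18.75
  [0.25→2.25]: (150.0+327.6)/2 × 2 = 477.6
  [2.25→5.25]: (327.6+118.2)/2 × 3 = 668.7
  [5.25→6.75]: (118.2+65.1)/2 × 1.5 = 137.475
  [6.75→7.75]: (65.1+43.4)/2 × 1 = 54.25
  [7.75→8.25]: (43.4+35.5)/2 × 0.5 = 19.725
  Sum = 1376.5 ng/mL·hr
rectal suppository tail: 35.5/0.409 = 86.797; AUC_ev,0→∞ = 1376.5 + 86.797 = 1463.297 ng/mL·hr
F = (AUC_ev/D_ev)/(AUC_iv/D_iv) = (1463.297/500)/(3141.409/250) = 2.926594/12.565636 = 0.2329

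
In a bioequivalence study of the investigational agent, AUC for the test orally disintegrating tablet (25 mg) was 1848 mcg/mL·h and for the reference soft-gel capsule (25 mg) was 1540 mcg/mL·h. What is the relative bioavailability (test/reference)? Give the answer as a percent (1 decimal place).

F_rel = (AUC_test/D_test) / (AUC_ref/D_ref)
      = (1848/25) / (1540/25)
      = 73.92 / 61.6 = 1.2000 = 120.00%

F_rel = 120.0%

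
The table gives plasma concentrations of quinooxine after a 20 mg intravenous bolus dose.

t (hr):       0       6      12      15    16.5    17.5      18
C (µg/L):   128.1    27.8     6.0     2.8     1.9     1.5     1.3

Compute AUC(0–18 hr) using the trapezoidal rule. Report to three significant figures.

AUC = 588 µg/L·hr

Trapezoidal AUC_0→18:
  [0→6]: (128.1+27.8)/2 × 6 = 467.7
  [6→12]: (27.8+6.0)/2 × 6 = 101.4
  [12→15]: (6.0+2.8)/2 × 3 = 13.2
  [15→16.5]: (2.8+1.9)/2 × 1.5 = 3.525
  [16.5→17.5]: (1.9+1.5)/2 × 1 = 1.7
  [17.5→18]: (1.5+1.3)/2 × 0.5 = 0.7
  Sum = 588.225 µg/L·hr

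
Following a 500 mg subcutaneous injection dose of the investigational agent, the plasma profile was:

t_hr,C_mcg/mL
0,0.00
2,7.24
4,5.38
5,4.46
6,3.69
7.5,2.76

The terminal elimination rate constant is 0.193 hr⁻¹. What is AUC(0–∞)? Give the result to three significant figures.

AUC = 48.0 mcg/mL·hr

Trapezoidal AUC_0→7.5:
  [0→2]: (0.00+7.24)/2 × 2 = 7.24
  [2→4]: (7.24+5.38)/2 × 2 = 12.62
  [4→5]: (5.38+4.46)/2 × 1 = 4.92
  [5→6]: (4.46+3.69)/2 × 1 = 4.075
  [6→7.5]: (3.69+2.76)/2 × 1.5 = 4.8375
  Sum = 33.6925 mcg/mL·hr
Extrapolated tail: C_last / k_e = 2.76 / 0.193 = 14.301
AUC_0→∞ = 33.6925 + 14.301 = 47.9935 mcg/mL·hr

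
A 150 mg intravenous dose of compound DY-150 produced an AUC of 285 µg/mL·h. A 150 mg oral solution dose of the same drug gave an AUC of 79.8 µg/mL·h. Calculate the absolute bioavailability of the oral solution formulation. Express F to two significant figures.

F = 0.28

F = (AUC_ev / D_ev) / (AUC_iv / D_iv)
  = (79.8/150) / (285/150)
  = 0.532 / 1.9 = 0.2800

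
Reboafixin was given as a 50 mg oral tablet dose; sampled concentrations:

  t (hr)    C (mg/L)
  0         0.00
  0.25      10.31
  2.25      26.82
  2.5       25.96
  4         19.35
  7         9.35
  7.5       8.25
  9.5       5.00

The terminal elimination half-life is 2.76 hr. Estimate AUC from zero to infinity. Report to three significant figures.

Trapezoidal AUC_0→9.5:
  [0→0.25]: (0.00+10.31)/2 × 0.25 = 1.28875
  [0.25→2.25]: (10.31+26.82)/2 × 2 = 37.13
  [2.25→2.5]: (26.82+25.96)/2 × 0.25 = 6.5975
  [2.5→4]: (25.96+19.35)/2 × 1.5 = 33.9825
  [4→7]: (19.35+9.35)/2 × 3 = 43.05
  [7→7.5]: (9.35+8.25)/2 × 0.5 = 4.4
  [7.5→9.5]: (8.25+5.00)/2 × 2 = 13.25
  Sum = 139.69875 mg/L·hr
k_e = ln2 / t½ = 0.693147 / 2.76 = 0.2511 hr^-1
Extrapolated tail: C_last / k_e = 5.00 / 0.2511 = 19.912
AUC_0→∞ = 139.69875 + 19.912 = 159.61075 mg/L·hr

AUC = 160 mg/L·hr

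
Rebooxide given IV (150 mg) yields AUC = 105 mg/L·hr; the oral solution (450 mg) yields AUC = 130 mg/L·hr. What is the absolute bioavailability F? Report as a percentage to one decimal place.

F = (AUC_ev / D_ev) / (AUC_iv / D_iv)
  = (130/450) / (105/150)
  = 0.288889 / 0.7 = 0.4127
  = 41.27%

F = 41.3%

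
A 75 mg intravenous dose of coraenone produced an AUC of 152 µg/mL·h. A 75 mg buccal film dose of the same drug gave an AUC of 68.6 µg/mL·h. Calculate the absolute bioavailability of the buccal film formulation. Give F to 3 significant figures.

F = (AUC_ev / D_ev) / (AUC_iv / D_iv)
  = (68.6/75) / (152/75)
  = 0.914667 / 2.02667 = 0.4513

F = 0.451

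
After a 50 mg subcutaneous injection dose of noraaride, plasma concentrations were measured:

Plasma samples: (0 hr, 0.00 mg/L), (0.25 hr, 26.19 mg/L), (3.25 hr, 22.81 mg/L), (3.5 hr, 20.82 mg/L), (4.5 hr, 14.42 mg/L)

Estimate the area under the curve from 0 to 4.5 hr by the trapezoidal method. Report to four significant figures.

Trapezoidal AUC_0→4.5:
  [0→0.25]: (0.00+26.19)/2 × 0.25 = 3.27375
  [0.25→3.25]: (26.19+22.81)/2 × 3 = 73.5
  [3.25→3.5]: (22.81+20.82)/2 × 0.25 = 5.45375
  [3.5→4.5]: (20.82+14.42)/2 × 1 = 17.62
  Sum = 99.8475 mg/L·hr

AUC = 99.85 mg/L·hr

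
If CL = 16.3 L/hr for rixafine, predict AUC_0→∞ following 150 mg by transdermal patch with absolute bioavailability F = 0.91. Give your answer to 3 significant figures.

AUC = 8.37 mg/L·hr

AUC_0→∞ = F × Dose / CL
        = 0.91 × 150 / 16.3 = 8.37423 mg/L·hr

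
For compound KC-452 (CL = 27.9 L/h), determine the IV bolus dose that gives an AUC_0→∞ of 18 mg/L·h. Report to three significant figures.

Dose_iv = CL × AUC_0→∞
     = 27.9 × 18 = 502.2 mg

Dose = 502 mg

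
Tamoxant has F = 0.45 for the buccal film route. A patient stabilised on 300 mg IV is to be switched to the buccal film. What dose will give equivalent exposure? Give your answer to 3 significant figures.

D_buccal = 667 mg

For equal systemic exposure: F × D_ev = D_iv
D_ev = D_iv / F = 300 / 0.45 = 666.667 mg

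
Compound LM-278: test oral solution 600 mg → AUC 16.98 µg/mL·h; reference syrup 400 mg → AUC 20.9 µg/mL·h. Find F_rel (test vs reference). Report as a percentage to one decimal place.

F_rel = (AUC_test/D_test) / (AUC_ref/D_ref)
      = (16.98/600) / (20.9/400)
      = 0.0283 / 0.05225 = 0.5416 = 54.16%

F_rel = 54.2%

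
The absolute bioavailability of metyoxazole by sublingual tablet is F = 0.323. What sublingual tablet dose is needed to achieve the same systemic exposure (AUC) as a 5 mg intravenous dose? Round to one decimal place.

For equal systemic exposure: F × D_ev = D_iv
D_ev = D_iv / F = 5 / 0.323 = 15.4799 mg

D_sublingual = 15.5 mg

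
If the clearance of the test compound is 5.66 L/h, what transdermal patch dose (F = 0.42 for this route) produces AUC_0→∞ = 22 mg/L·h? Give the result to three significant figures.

Dose = 296 mg

Dose = CL × AUC_0→∞ / F
     = 5.66 × 22 / 0.42 = 296.476 mg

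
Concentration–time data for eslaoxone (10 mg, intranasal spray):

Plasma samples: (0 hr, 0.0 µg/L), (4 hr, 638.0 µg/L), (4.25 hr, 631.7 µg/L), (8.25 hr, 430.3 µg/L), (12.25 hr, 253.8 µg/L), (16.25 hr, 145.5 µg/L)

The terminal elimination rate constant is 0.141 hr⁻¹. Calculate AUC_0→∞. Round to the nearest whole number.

Trapezoidal AUC_0→16.25:
  [0→4]: (0.0+638.0)/2 × 4 = 1276.0
  [4→4.25]: (638.0+631.7)/2 × 0.25 = 158.7125
  [4.25→8.25]: (631.7+430.3)/2 × 4 = 2124.0
  [8.25→12.25]: (430.3+253.8)/2 × 4 = 1368.2
  [12.25→16.25]: (253.8+145.5)/2 × 4 = 798.6
  Sum = 5725.5125 µg/L·hr
Extrapolated tail: C_last / k_e = 145.5 / 0.141 = 1031.915
AUC_0→∞ = 5725.5125 + 1031.915 = 6757.4275 µg/L·hr

AUC = 6757 µg/L·hr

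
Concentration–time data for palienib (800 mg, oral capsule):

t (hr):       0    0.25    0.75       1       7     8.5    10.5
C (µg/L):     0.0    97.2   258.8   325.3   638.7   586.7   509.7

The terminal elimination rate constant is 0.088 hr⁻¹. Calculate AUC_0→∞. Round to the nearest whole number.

AUC = 10874 µg/L·hr

Trapezoidal AUC_0→10.5:
  [0→0.25]: (0.0+97.2)/2 × 0.25 = 12.15
  [0.25→0.75]: (97.2+258.8)/2 × 0.5 = 89.0
  [0.75→1]: (258.8+325.3)/2 × 0.25 = 73.0125
  [1→7]: (325.3+638.7)/2 × 6 = 2892.0
  [7→8.5]: (638.7+586.7)/2 × 1.5 = 919.05
  [8.5→10.5]: (586.7+509.7)/2 × 2 = 1096.4
  Sum = 5081.6125 µg/L·hr
Extrapolated tail: C_last / k_e = 509.7 / 0.088 = 5792.045
AUC_0→∞ = 5081.6125 + 5792.045 = 10873.6575 µg/L·hr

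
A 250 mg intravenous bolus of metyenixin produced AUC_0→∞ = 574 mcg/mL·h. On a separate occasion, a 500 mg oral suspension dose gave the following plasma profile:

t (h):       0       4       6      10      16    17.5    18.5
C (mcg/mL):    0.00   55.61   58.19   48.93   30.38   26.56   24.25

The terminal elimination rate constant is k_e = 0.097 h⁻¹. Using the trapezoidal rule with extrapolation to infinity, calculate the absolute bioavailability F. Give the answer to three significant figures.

Trapezoidal AUC_0→18.5 (oral suspension):
  [0→4]: (0.00+55.61)/2 × 4 = 111.22
  [4→6]: (55.61+58.19)/2 × 2 = 113.8
  [6→10]: (58.19+48.93)/2 × 4 = 214.24
  [10→16]: (48.93+30.38)/2 × 6 = 237.93
  [16→17.5]: (30.38+26.56)/2 × 1.5 = 42.705
  [17.5→18.5]: (26.56+24.25)/2 × 1 = 25.405
  Sum = 745.3 mcg/mL·h
Tail: C_last/k_e = 24.25/0.097 = 250.000
AUC_0→∞ (oral suspension) = 745.3 + 250.000 = 995.3 mcg/mL·h
F = (AUC_ev/D_ev)/(AUC_iv/D_iv) = (995.3/500)/(574/250) = 1.9906/2.296 = 0.8670

F = 0.867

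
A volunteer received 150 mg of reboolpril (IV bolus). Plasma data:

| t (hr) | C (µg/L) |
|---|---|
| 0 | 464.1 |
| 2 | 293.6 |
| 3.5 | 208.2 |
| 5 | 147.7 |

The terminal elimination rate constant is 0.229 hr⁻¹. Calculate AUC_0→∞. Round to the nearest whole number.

AUC = 2046 µg/L·hr

Trapezoidal AUC_0→5:
  [0→2]: (464.1+293.6)/2 × 2 = 757.7
  [2→3.5]: (293.6+208.2)/2 × 1.5 = 376.35
  [3.5→5]: (208.2+147.7)/2 × 1.5 = 266.925
  Sum = 1400.975 µg/L·hr
Extrapolated tail: C_last / k_e = 147.7 / 0.229 = 644.978
AUC_0→∞ = 1400.975 + 644.978 = 2045.953 µg/L·hr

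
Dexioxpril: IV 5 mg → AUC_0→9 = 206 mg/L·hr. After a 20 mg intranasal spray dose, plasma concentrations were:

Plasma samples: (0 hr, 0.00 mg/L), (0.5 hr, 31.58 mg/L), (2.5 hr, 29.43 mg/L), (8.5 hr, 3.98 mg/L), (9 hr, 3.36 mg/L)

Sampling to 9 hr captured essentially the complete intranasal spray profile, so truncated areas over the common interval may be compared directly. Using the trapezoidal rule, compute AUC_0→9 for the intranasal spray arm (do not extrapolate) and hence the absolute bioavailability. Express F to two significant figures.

F = 0.21

Trapezoidal AUC_0→9 (intranasal spray):
  [0→0.5]: (0.00+31.58)/2 × 0.5 = 7.895
  [0.5→2.5]: (31.58+29.43)/2 × 2 = 61.01
  [2.5→8.5]: (29.43+3.98)/2 × 6 = 100.23
  [8.5→9]: (3.98+3.36)/2 × 0.5 = 1.835
  Sum = 170.97 mg/L·hr
F = (AUC_ev/D_ev)/(AUC_iv/D_iv) = (170.97/20)/(206/5) = 8.5485/41.2 = 0.2075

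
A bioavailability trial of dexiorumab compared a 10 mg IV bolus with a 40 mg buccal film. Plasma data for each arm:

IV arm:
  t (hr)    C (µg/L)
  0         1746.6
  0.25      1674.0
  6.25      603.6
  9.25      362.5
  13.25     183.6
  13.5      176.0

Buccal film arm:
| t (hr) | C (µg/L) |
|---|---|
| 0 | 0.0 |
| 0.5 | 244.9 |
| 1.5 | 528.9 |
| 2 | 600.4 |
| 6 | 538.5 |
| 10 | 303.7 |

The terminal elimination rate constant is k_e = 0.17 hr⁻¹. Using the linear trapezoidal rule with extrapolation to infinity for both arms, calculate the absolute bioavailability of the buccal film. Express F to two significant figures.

F = 0.15

Trapezoidal AUC_0→13.5 (IV):
  [0→0.25]: (1746.6+1674.0)/2 × 0.25 = 427.575
  [0.25→6.25]: (1674.0+603.6)/2 × 6 = 6832.8
  [6.25→9.25]: (603.6+362.5)/2 × 3 = 1449.15
  [9.25→13.25]: (362.5+183.6)/2 × 4 = 1092.2
  [13.25→13.5]: (183.6+176.0)/2 × 0.25 = 44.95
  Sum = 9846.675 µg/L·hr
IV tail: 176.0/0.17 = 1035.294; AUC_iv,0→∞ = 9846.675 + 1035.294 = 10881.969 µg/L·hr
Trapezoidal AUC_0→10 (buccal film):
  [0→0.5]: (0.0+244.9)/2 × 0.5 = 61.225
  [0.5→1.5]: (244.9+528.9)/2 × 1 = 386.9
  [1.5→2]: (528.9+600.4)/2 × 0.5 = 282.325
  [2→6]: (600.4+538.5)/2 × 4 = 2277.8
  [6→10]: (538.5+303.7)/2 × 4 = 1684.4
  Sum = 4692.65 µg/L·hr
buccal film tail: 303.7/0.17 = 1786.471; AUC_ev,0→∞ = 4692.65 + 1786.471 = 6479.121 µg/L·hr
F = (AUC_ev/D_ev)/(AUC_iv/D_iv) = (6479.121/40)/(10881.969/10) = 161.978/1088.1969 = 0.1488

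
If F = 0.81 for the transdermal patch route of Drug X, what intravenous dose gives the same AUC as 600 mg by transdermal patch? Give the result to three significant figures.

Systemic exposure from an extravascular dose = F × D_ev, so the equivalent IV dose is F × D_ev.
D_iv = F × D_ev = 0.81 × 600 = 486 mg

D_iv = 486 mg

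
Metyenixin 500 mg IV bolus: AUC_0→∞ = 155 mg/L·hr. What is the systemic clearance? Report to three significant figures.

CL = 3.23 L/hr

CL = Dose_iv / AUC_0→∞
   = 500 / 155 = 3.22581 L/hr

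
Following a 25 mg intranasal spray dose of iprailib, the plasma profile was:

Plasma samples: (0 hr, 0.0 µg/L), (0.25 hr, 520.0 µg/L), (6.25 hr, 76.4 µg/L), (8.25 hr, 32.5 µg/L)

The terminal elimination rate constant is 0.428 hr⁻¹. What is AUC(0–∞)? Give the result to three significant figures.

Trapezoidal AUC_0→8.25:
  [0→0.25]: (0.0+520.0)/2 × 0.25 = 65.0
  [0.25→6.25]: (520.0+76.4)/2 × 6 = 1789.2
  [6.25→8.25]: (76.4+32.5)/2 × 2 = 108.9
  Sum = 1963.1 µg/L·hr
Extrapolated tail: C_last / k_e = 32.5 / 0.428 = 75.935
AUC_0→∞ = 1963.1 + 75.935 = 2039.035 µg/L·hr

AUC = 2040 µg/L·hr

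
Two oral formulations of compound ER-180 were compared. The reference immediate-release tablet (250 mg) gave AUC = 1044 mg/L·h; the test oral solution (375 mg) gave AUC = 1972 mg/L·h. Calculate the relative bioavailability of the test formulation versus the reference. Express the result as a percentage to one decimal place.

F_rel = (AUC_test/D_test) / (AUC_ref/D_ref)
      = (1972/375) / (1044/250)
      = 5.25867 / 4.176 = 1.2593 = 125.93%

F_rel = 125.9%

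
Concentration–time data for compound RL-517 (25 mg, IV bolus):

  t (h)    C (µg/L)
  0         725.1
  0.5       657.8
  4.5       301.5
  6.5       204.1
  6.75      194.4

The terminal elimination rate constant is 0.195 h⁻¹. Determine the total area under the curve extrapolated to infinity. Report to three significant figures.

AUC = 3820 µg/L·h

Trapezoidal AUC_0→6.75:
  [0→0.5]: (725.1+657.8)/2 × 0.5 = 345.725
  [0.5→4.5]: (657.8+301.5)/2 × 4 = 1918.6
  [4.5→6.5]: (301.5+204.1)/2 × 2 = 505.6
  [6.5→6.75]: (204.1+194.4)/2 × 0.25 = 49.8125
  Sum = 2819.7375 µg/L·h
Extrapolated tail: C_last / k_e = 194.4 / 0.195 = 996.923
AUC_0→∞ = 2819.7375 + 996.923 = 3816.6605 µg/L·h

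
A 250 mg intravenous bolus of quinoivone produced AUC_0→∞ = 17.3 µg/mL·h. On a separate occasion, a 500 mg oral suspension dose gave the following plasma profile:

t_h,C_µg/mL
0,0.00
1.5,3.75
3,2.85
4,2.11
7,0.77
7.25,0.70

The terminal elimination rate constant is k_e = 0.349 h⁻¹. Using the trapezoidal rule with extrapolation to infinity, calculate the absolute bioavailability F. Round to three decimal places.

F = 0.484

Trapezoidal AUC_0→7.25 (oral suspension):
  [0→1.5]: (0.00+3.75)/2 × 1.5 = 2.8125
  [1.5→3]: (3.75+2.85)/2 × 1.5 = 4.95
  [3→4]: (2.85+2.11)/2 × 1 = 2.48
  [4→7]: (2.11+0.77)/2 × 3 = 4.32
  [7→7.25]: (0.77+0.70)/2 × 0.25 = 0.18375
  Sum = 14.74625 µg/mL·h
Tail: C_last/k_e = 0.70/0.349 = 2.006
AUC_0→∞ (oral suspension) = 14.74625 + 2.006 = 16.75225 µg/mL·h
F = (AUC_ev/D_ev)/(AUC_iv/D_iv) = (16.75225/500)/(17.3/250) = 0.0335045/0.0692 = 0.4842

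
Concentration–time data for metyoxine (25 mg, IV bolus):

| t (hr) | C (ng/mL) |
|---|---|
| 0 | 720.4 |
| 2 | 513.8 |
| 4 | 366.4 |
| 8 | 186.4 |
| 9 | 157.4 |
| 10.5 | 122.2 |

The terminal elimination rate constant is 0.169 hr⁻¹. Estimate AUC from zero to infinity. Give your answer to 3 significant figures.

Trapezoidal AUC_0→10.5:
  [0→2]: (720.4+513.8)/2 × 2 = 1234.2
  [2→4]: (513.8+366.4)/2 × 2 = 880.2
  [4→8]: (366.4+186.4)/2 × 4 = 1105.6
  [8→9]: (186.4+157.4)/2 × 1 = 171.9
  [9→10.5]: (157.4+122.2)/2 × 1.5 = 209.7
  Sum = 3601.6 ng/mL·hr
Extrapolated tail: C_last / k_e = 122.2 / 0.169 = 723.077
AUC_0→∞ = 3601.6 + 723.077 = 4324.677 ng/mL·hr

AUC = 4320 ng/mL·hr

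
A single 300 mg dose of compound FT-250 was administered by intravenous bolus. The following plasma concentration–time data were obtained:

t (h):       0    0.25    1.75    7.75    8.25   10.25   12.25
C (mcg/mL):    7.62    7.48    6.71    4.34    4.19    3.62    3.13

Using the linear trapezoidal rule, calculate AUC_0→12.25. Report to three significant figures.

Trapezoidal AUC_0→12.25:
  [0→0.25]: (7.62+7.48)/2 × 0.25 = 1.8875
  [0.25→1.75]: (7.48+6.71)/2 × 1.5 = 10.6425
  [1.75→7.75]: (6.71+4.34)/2 × 6 = 33.15
  [7.75→8.25]: (4.34+4.19)/2 × 0.5 = 2.1325
  [8.25→10.25]: (4.19+3.62)/2 × 2 = 7.81
  [10.25→12.25]: (3.62+3.13)/2 × 2 = 6.75
  Sum = 62.3725 mcg/mL·h

AUC = 62.4 mcg/mL·h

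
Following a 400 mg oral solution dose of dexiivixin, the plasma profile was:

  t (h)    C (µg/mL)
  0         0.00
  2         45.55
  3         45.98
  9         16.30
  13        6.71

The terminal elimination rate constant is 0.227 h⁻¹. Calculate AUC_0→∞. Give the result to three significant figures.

AUC = 354 µg/mL·h

Trapezoidal AUC_0→13:
  [0→2]: (0.00+45.55)/2 × 2 = 45.55
  [2→3]: (45.55+45.98)/2 × 1 = 45.765
  [3→9]: (45.98+16.30)/2 × 6 = 186.84
  [9→13]: (16.30+6.71)/2 × 4 = 46.02
  Sum = 324.175 µg/mL·h
Extrapolated tail: C_last / k_e = 6.71 / 0.227 = 29.559
AUC_0→∞ = 324.175 + 29.559 = 353.734 µg/mL·h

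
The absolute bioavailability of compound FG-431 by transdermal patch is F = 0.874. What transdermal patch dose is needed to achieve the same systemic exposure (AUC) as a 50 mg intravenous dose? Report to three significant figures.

D_transdermal = 57.2 mg

For equal systemic exposure: F × D_ev = D_iv
D_ev = D_iv / F = 50 / 0.874 = 57.2082 mg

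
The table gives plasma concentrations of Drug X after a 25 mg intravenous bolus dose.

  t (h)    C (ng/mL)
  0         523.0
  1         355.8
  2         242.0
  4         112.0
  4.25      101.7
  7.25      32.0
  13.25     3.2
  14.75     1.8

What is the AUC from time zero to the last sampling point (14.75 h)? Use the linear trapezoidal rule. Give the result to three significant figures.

AUC = 1430 ng/mL·h

Trapezoidal AUC_0→14.75:
  [0→1]: (523.0+355.8)/2 × 1 = 439.4
  [1→2]: (355.8+242.0)/2 × 1 = 298.9
  [2→4]: (242.0+112.0)/2 × 2 = 354.0
  [4→4.25]: (112.0+101.7)/2 × 0.25 = 26.7125
  [4.25→7.25]: (101.7+32.0)/2 × 3 = 200.55
  [7.25→13.25]: (32.0+3.2)/2 × 6 = 105.6
  [13.25→14.75]: (3.2+1.8)/2 × 1.5 = 3.75
  Sum = 1428.9125 ng/mL·h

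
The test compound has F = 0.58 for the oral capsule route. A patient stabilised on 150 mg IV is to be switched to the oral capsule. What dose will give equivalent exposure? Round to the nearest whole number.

For equal systemic exposure: F × D_ev = D_iv
D_ev = D_iv / F = 150 / 0.58 = 258.621 mg

D_oral = 259 mg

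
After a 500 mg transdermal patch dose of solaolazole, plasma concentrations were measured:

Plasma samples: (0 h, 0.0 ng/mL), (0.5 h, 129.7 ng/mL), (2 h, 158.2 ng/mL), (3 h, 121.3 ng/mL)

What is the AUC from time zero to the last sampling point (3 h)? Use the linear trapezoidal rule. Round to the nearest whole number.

Trapezoidal AUC_0→3:
  [0→0.5]: (0.0+129.7)/2 × 0.5 = 32.425
  [0.5→2]: (129.7+158.2)/2 × 1.5 = 215.925
  [2→3]: (158.2+121.3)/2 × 1 = 139.75
  Sum = 388.1 ng/mL·h

AUC = 388 ng/mL·h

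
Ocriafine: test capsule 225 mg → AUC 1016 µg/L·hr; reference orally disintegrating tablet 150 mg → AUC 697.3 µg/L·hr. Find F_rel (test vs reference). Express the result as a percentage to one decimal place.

F_rel = (AUC_test/D_test) / (AUC_ref/D_ref)
      = (1016/225) / (697.3/150)
      = 4.51556 / 4.64867 = 0.9714 = 97.14%

F_rel = 97.1%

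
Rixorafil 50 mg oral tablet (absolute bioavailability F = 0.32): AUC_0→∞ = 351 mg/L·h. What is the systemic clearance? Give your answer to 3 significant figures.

CL = F × Dose / AUC_0→∞
   = 0.32 × 50 / 351 = 0.045584 L/h

CL = 0.0456 L/h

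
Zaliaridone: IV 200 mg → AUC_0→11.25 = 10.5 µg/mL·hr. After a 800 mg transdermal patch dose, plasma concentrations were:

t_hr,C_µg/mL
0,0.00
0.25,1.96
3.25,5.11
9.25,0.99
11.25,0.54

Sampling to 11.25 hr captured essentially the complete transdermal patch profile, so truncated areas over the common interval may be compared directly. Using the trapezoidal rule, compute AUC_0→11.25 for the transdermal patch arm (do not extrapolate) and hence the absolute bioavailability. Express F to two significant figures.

F = 0.73

Trapezoidal AUC_0→11.25 (transdermal patch):
  [0→0.25]: (0.00+1.96)/2 × 0.25 = 0.245
  [0.25→3.25]: (1.96+5.11)/2 × 3 = 10.605
  [3.25→9.25]: (5.11+0.99)/2 × 6 = 18.3
  [9.25→11.25]: (0.99+0.54)/2 × 2 = 1.53
  Sum = 30.68 µg/mL·hr
F = (AUC_ev/D_ev)/(AUC_iv/D_iv) = (30.68/800)/(10.5/200) = 0.03835/0.0525 = 0.7305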